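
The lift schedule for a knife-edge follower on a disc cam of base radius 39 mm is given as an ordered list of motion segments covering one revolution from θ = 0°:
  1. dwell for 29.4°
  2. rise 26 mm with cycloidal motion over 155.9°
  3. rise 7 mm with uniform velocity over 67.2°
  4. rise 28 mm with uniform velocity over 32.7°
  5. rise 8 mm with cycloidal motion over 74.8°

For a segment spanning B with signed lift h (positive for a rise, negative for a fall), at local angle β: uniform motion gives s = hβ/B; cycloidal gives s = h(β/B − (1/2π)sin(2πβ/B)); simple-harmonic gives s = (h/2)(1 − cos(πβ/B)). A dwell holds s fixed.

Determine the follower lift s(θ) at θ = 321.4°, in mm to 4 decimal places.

seg 1 [0°–29.4°] dwell: s stays 0.0000
seg 2 [29.4°–185.3°] cycloidal, h=26: full span → s += 26 → s = 26.0000
seg 3 [185.3°–252.5°] uniform, h=7: full span → s += 7 → s = 33.0000
seg 4 [252.5°–285.2°] uniform, h=28: full span → s += 28 → s = 61.0000
seg 5 [285.2°–360°] cycloidal, h=8: θ=321.4° here. β=36.2, B=74.8. 8·(0.4840 − sin(2π·0.4840)/(2π)) = 3.7435 → s = 64.7435

64.7435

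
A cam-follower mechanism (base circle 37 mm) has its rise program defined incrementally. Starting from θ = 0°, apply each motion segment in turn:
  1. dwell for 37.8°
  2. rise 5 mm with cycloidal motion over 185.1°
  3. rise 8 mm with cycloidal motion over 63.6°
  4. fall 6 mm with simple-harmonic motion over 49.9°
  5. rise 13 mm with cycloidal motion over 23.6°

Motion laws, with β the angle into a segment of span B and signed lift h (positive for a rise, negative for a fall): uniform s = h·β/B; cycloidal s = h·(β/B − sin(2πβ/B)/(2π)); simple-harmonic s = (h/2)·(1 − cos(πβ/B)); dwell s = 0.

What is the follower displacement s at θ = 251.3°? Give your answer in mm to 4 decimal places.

seg 1 [0°–37.8°] dwell: s stays 0.0000
seg 2 [37.8°–222.9°] cycloidal, h=5: full span → s += 5 → s = 5.0000
seg 3 [222.9°–286.5°] cycloidal, h=8: θ=251.3° here. β=28.4, B=63.6. 8·(0.4465 − sin(2π·0.4465)/(2π)) = 3.1527 → s = 8.1527

8.1527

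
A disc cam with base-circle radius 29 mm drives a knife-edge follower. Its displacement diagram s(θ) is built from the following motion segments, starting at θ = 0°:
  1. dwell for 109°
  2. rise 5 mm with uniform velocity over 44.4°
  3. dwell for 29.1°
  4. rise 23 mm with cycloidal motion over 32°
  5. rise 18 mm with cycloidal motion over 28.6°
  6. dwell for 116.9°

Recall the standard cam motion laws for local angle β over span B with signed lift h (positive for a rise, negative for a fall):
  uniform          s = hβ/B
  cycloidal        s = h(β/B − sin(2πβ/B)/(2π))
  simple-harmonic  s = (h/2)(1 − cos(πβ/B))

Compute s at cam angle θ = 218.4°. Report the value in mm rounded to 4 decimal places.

seg 1 [0°–109°] dwell: s stays 0.0000
seg 2 [109°–153.4°] uniform, h=5: full span → s += 5 → s = 5.0000
seg 3 [153.4°–182.5°] dwell: s stays 5.0000
seg 4 [182.5°–214.5°] cycloidal, h=23: full span → s += 23 → s = 28.0000
seg 5 [214.5°–243.1°] cycloidal, h=18: θ=218.4° here. β=3.9, B=28.6. 18·(0.1364 − sin(2π·0.1364)/(2π)) = 0.2895 → s = 28.2895

28.2895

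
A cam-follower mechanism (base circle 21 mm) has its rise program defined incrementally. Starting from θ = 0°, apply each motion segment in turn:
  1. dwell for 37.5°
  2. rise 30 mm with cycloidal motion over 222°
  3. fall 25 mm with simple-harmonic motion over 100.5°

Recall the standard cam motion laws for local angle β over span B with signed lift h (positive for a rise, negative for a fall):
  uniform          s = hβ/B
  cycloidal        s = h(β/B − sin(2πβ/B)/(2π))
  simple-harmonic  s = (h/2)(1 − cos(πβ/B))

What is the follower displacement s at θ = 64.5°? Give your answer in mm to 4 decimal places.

seg 1 [0°–37.5°] dwell: s stays 0.0000
seg 2 [37.5°–259.5°] cycloidal, h=30: θ=64.5° here. β=27, B=222. 30·(0.1216 − sin(2π·0.1216)/(2π)) = 0.3449 → s = 0.3449

0.3449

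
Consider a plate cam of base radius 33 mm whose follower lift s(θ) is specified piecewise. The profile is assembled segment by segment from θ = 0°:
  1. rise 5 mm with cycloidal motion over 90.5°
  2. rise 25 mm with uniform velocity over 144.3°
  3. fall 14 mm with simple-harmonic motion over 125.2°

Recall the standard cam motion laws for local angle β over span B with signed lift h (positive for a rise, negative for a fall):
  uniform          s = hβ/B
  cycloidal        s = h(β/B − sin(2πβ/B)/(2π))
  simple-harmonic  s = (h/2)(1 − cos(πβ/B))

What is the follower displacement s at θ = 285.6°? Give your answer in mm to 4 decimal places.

seg 1 [0°–90.5°] cycloidal, h=5: full span → s += 5 → s = 5.0000
seg 2 [90.5°–234.8°] uniform, h=25: full span → s += 25 → s = 30.0000
seg 3 [234.8°–360°] simple-harmonic, h=-14: θ=285.6° here. β=50.8, B=125.2. -14/2·(1 − cos(π·0.4058)) = -4.9575 → s = 25.0425

25.0425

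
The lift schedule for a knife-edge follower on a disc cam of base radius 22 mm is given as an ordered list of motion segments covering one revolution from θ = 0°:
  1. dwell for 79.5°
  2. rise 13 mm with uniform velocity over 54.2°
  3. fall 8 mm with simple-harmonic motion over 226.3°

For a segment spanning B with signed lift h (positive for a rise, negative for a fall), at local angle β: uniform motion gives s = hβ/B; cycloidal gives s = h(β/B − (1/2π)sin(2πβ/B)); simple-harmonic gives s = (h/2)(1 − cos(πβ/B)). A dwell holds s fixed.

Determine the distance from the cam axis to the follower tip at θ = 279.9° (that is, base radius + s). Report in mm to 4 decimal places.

seg 1 [0°–79.5°] dwell: s stays 0.0000
seg 2 [79.5°–133.7°] uniform, h=13: full span → s += 13 → s = 13.0000
seg 3 [133.7°–360°] simple-harmonic, h=-8: θ=279.9° here. β=146.2, B=226.3. -8/2·(1 − cos(π·0.6460)) = -5.7715 → s = 7.2285
radial distance = base radius + s = 22 + 7.2285 = 29.2285

29.2285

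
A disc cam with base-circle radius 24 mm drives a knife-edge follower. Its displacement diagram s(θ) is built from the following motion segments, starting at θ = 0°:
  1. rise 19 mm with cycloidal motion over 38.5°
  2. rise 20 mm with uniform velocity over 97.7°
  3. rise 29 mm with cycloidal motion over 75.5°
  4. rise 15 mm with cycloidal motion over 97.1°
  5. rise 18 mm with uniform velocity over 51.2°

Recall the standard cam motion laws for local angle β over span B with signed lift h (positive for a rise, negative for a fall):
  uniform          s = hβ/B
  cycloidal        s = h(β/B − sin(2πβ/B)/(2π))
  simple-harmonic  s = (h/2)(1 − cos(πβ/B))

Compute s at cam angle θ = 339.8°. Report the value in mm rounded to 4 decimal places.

seg 1 [0°–38.5°] cycloidal, h=19: full span → s += 19 → s = 19.0000
seg 2 [38.5°–136.2°] uniform, h=20: full span → s += 20 → s = 39.0000
seg 3 [136.2°–211.7°] cycloidal, h=29: full span → s += 29 → s = 68.0000
seg 4 [211.7°–308.8°] cycloidal, h=15: full span → s += 15 → s = 83.0000
seg 5 [308.8°–360°] uniform, h=18: θ=339.8° here. β=31, B=51.2. 18·31/51.2 = 10.8984 → s = 93.8984

93.8984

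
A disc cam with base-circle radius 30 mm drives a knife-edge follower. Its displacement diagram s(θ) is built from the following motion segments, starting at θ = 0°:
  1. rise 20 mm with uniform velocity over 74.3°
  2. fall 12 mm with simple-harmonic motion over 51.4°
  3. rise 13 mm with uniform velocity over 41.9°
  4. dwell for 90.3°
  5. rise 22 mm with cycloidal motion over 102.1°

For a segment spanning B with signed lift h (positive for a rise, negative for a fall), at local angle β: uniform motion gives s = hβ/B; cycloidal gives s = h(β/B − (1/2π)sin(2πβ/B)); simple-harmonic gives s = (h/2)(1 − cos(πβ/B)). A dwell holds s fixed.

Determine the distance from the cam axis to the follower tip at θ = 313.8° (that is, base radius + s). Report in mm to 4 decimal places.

seg 1 [0°–74.3°] uniform, h=20: full span → s += 20 → s = 20.0000
seg 2 [74.3°–125.7°] simple-harmonic, h=-12: full span → s += -12 → s = 8.0000
seg 3 [125.7°–167.6°] uniform, h=13: full span → s += 13 → s = 21.0000
seg 4 [167.6°–257.9°] dwell: s stays 21.0000
seg 5 [257.9°–360°] cycloidal, h=22: θ=313.8° here. β=55.9, B=102.1. 22·(0.5475 − sin(2π·0.5475)/(2π)) = 13.0747 → s = 34.0747
radial distance = base radius + s = 30 + 34.0747 = 64.0747

64.0747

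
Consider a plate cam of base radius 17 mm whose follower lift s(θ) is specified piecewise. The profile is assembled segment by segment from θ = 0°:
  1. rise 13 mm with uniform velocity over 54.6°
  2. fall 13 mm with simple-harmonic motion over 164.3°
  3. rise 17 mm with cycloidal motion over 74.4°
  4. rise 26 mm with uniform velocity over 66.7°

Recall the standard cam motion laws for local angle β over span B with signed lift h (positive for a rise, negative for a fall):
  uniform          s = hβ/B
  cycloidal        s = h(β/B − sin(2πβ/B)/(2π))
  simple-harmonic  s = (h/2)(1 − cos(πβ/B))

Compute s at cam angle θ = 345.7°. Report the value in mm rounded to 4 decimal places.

seg 1 [0°–54.6°] uniform, h=13: full span → s += 13 → s = 13.0000
seg 2 [54.6°–218.9°] simple-harmonic, h=-13: full span → s += -13 → s = 0.0000
seg 3 [218.9°–293.3°] cycloidal, h=17: full span → s += 17 → s = 17.0000
seg 4 [293.3°–360°] uniform, h=26: θ=345.7° here. β=52.4, B=66.7. 26·52.4/66.7 = 20.4258 → s = 37.4258

37.4258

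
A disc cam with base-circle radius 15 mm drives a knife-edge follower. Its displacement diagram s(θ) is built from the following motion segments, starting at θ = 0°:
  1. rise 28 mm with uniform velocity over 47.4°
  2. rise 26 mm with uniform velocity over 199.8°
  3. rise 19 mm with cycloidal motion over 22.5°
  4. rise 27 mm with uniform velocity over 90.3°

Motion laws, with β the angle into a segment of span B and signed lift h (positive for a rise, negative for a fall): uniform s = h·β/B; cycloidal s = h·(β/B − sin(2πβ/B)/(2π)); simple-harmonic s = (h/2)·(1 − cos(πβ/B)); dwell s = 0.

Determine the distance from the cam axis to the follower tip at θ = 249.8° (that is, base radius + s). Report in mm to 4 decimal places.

seg 1 [0°–47.4°] uniform, h=28: full span → s += 28 → s = 28.0000
seg 2 [47.4°–247.2°] uniform, h=26: full span → s += 26 → s = 54.0000
seg 3 [247.2°–269.7°] cycloidal, h=19: θ=249.8° here. β=2.6, B=22.5. 19·(0.1156 − sin(2π·0.1156)/(2π)) = 0.1879 → s = 54.1879
radial distance = base radius + s = 15 + 54.1879 = 69.1879

69.1879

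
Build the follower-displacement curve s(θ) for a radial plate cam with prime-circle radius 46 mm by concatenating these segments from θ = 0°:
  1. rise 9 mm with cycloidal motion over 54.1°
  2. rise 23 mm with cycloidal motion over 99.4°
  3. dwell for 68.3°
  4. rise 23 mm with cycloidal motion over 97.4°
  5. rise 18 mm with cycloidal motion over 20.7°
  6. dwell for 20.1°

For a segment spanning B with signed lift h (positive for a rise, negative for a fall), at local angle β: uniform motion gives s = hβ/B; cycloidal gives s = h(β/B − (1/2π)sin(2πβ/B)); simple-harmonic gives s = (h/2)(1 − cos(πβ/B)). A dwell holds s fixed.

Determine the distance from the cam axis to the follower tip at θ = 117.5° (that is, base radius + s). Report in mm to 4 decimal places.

seg 1 [0°–54.1°] cycloidal, h=9: full span → s += 9 → s = 9.0000
seg 2 [54.1°–153.5°] cycloidal, h=23: θ=117.5° here. β=63.4, B=99.4. 23·(0.6378 − sin(2π·0.6378)/(2π)) = 17.4584 → s = 26.4584
radial distance = base radius + s = 46 + 26.4584 = 72.4584

72.4584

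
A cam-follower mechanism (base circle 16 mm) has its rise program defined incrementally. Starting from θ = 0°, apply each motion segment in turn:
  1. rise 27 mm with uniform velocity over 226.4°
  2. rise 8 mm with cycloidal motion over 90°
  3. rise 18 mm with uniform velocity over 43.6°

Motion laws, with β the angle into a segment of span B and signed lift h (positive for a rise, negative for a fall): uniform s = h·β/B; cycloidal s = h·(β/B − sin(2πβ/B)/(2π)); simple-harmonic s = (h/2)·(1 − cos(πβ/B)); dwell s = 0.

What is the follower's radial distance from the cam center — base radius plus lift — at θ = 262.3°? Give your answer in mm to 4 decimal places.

seg 1 [0°–226.4°] uniform, h=27: full span → s += 27 → s = 27.0000
seg 2 [226.4°–316.4°] cycloidal, h=8: θ=262.3° here. β=35.9, B=90. 8·(0.3989 − sin(2π·0.3989)/(2π)) = 2.4355 → s = 29.4355
radial distance = base radius + s = 16 + 29.4355 = 45.4355

45.4355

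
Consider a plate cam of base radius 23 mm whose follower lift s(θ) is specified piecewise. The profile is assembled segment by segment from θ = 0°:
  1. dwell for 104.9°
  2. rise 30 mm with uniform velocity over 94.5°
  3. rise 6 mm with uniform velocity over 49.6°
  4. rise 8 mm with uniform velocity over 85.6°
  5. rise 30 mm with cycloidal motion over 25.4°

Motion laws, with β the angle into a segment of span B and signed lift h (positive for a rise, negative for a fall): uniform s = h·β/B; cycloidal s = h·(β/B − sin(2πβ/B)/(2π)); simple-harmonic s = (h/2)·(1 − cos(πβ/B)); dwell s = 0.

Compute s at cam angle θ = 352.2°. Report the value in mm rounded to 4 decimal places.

seg 1 [0°–104.9°] dwell: s stays 0.0000
seg 2 [104.9°–199.4°] uniform, h=30: full span → s += 30 → s = 30.0000
seg 3 [199.4°–249°] uniform, h=6: full span → s += 6 → s = 36.0000
seg 4 [249°–334.6°] uniform, h=8: full span → s += 8 → s = 44.0000
seg 5 [334.6°–360°] cycloidal, h=30: θ=352.2° here. β=17.6, B=25.4. 30·(0.6929 − sin(2π·0.6929)/(2π)) = 25.2582 → s = 69.2582

69.2582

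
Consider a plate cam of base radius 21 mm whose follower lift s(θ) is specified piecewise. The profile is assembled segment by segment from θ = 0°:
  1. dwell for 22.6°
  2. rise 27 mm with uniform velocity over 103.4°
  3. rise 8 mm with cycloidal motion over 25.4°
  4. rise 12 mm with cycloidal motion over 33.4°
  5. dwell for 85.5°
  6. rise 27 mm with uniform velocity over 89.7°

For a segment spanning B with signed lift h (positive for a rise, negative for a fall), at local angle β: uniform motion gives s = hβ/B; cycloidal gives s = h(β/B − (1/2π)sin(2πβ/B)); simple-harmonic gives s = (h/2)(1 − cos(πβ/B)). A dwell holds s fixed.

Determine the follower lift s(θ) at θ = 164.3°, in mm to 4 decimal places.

seg 1 [0°–22.6°] dwell: s stays 0.0000
seg 2 [22.6°–126°] uniform, h=27: full span → s += 27 → s = 27.0000
seg 3 [126°–151.4°] cycloidal, h=8: full span → s += 8 → s = 35.0000
seg 4 [151.4°–184.8°] cycloidal, h=12: θ=164.3° here. β=12.9, B=33.4. 12·(0.3862 − sin(2π·0.3862)/(2π)) = 3.3828 → s = 38.3828

38.3828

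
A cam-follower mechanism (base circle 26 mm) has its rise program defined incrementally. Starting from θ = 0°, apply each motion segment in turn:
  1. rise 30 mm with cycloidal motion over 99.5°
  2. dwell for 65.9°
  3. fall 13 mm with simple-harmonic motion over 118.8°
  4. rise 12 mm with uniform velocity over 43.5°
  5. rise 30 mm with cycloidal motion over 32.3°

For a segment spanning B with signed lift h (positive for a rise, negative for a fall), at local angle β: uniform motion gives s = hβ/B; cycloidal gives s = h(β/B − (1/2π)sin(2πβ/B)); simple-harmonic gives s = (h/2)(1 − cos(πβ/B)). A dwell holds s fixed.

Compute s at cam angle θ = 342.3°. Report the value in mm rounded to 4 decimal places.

seg 1 [0°–99.5°] cycloidal, h=30: full span → s += 30 → s = 30.0000
seg 2 [99.5°–165.4°] dwell: s stays 30.0000
seg 3 [165.4°–284.2°] simple-harmonic, h=-13: full span → s += -13 → s = 17.0000
seg 4 [284.2°–327.7°] uniform, h=12: full span → s += 12 → s = 29.0000
seg 5 [327.7°–360°] cycloidal, h=30: θ=342.3° here. β=14.6, B=32.3. 30·(0.4520 − sin(2π·0.4520)/(2π)) = 12.1425 → s = 41.1425

41.1425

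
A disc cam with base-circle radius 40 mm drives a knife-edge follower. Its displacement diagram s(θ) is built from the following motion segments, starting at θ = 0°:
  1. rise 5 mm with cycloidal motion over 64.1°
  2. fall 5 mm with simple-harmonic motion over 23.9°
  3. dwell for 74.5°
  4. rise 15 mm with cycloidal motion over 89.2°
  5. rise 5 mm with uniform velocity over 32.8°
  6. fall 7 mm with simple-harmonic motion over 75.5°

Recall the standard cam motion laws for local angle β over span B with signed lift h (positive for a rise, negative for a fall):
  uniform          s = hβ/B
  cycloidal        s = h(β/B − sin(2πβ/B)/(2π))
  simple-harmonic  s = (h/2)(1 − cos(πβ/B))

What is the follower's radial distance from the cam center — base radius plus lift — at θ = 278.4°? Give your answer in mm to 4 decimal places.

seg 1 [0°–64.1°] cycloidal, h=5: full span → s += 5 → s = 5.0000
seg 2 [64.1°–88°] simple-harmonic, h=-5: full span → s += -5 → s = 0.0000
seg 3 [88°–162.5°] dwell: s stays 0.0000
seg 4 [162.5°–251.7°] cycloidal, h=15: full span → s += 15 → s = 15.0000
seg 5 [251.7°–284.5°] uniform, h=5: θ=278.4° here. β=26.7, B=32.8. 5·26.7/32.8 = 4.0701 → s = 19.0701
radial distance = base radius + s = 40 + 19.0701 = 59.0701

59.0701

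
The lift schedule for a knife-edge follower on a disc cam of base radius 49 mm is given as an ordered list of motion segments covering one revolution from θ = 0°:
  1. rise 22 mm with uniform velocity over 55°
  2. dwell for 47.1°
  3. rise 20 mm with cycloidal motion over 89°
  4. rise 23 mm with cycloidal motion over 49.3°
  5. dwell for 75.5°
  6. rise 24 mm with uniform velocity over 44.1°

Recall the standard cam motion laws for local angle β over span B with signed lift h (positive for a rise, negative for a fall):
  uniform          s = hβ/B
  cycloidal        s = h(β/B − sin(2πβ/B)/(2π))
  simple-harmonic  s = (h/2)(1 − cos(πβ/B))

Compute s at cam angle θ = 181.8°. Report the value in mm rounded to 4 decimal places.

seg 1 [0°–55°] uniform, h=22: full span → s += 22 → s = 22.0000
seg 2 [55°–102.1°] dwell: s stays 22.0000
seg 3 [102.1°–191.1°] cycloidal, h=20: θ=181.8° here. β=79.7, B=89. 20·(0.8955 − sin(2π·0.8955)/(2π)) = 19.8531 → s = 41.8531

41.8531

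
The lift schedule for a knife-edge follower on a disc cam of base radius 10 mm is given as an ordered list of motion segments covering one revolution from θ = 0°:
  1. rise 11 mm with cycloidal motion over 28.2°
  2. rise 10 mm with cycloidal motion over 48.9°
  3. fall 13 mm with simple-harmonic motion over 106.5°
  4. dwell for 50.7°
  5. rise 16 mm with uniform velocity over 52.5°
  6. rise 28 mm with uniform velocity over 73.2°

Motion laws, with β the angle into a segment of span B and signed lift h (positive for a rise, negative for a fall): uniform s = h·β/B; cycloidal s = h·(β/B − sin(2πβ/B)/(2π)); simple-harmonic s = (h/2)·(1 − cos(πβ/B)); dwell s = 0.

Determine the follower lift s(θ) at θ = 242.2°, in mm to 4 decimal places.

seg 1 [0°–28.2°] cycloidal, h=11: full span → s += 11 → s = 11.0000
seg 2 [28.2°–77.1°] cycloidal, h=10: full span → s += 10 → s = 21.0000
seg 3 [77.1°–183.6°] simple-harmonic, h=-13: full span → s += -13 → s = 8.0000
seg 4 [183.6°–234.3°] dwell: s stays 8.0000
seg 5 [234.3°–286.8°] uniform, h=16: θ=242.2° here. β=7.9, B=52.5. 16·7.9/52.5 = 2.4076 → s = 10.4076

10.4076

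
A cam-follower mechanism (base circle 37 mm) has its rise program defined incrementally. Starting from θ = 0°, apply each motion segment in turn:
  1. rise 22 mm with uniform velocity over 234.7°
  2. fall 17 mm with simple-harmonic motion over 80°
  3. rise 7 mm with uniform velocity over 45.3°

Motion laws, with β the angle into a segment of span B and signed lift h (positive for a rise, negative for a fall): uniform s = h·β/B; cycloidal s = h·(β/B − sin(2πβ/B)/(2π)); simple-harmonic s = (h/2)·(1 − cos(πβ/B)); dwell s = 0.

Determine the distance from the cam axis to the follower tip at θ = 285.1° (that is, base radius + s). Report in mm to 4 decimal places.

seg 1 [0°–234.7°] uniform, h=22: full span → s += 22 → s = 22.0000
seg 2 [234.7°–314.7°] simple-harmonic, h=-17: θ=285.1° here. β=50.4, B=80. -17/2·(1 − cos(π·0.6300)) = -11.8758 → s = 10.1242
radial distance = base radius + s = 37 + 10.1242 = 47.1242

47.1242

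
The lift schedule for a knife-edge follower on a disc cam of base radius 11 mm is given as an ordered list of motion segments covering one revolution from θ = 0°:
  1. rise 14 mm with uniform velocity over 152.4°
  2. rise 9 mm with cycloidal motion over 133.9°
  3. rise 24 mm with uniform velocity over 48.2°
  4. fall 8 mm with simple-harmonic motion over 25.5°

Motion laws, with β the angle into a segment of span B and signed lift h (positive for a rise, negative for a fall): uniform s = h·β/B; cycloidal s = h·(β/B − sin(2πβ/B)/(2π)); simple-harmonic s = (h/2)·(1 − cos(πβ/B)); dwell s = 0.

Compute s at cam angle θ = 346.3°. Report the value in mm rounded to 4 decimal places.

seg 1 [0°–152.4°] uniform, h=14: full span → s += 14 → s = 14.0000
seg 2 [152.4°–286.3°] cycloidal, h=9: full span → s += 9 → s = 23.0000
seg 3 [286.3°–334.5°] uniform, h=24: full span → s += 24 → s = 47.0000
seg 4 [334.5°–360°] simple-harmonic, h=-8: θ=346.3° here. β=11.8, B=25.5. -8/2·(1 − cos(π·0.4627)) = -3.5329 → s = 43.4671

43.4671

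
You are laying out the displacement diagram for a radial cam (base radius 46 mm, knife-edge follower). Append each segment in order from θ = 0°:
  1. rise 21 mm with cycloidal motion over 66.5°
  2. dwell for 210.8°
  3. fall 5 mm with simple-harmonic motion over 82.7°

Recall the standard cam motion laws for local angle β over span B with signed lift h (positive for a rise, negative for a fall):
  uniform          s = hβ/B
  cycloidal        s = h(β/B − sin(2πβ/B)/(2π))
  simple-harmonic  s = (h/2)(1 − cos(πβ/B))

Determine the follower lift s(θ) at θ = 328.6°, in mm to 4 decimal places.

seg 1 [0°–66.5°] cycloidal, h=21: full span → s += 21 → s = 21.0000
seg 2 [66.5°–277.3°] dwell: s stays 21.0000
seg 3 [277.3°–360°] simple-harmonic, h=-5: θ=328.6° here. β=51.3, B=82.7. -5/2·(1 − cos(π·0.6203)) = -3.4226 → s = 17.5774

17.5774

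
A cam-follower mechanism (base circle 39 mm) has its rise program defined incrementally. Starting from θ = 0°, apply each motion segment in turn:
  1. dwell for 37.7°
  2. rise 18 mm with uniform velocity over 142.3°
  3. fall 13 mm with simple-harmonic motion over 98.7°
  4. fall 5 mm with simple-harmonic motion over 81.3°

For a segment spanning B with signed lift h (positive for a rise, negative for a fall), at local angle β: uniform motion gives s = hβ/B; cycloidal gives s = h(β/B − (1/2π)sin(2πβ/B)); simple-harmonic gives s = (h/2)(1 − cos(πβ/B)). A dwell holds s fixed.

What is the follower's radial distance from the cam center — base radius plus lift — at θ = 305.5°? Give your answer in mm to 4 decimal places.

seg 1 [0°–37.7°] dwell: s stays 0.0000
seg 2 [37.7°–180°] uniform, h=18: full span → s += 18 → s = 18.0000
seg 3 [180°–278.7°] simple-harmonic, h=-13: full span → s += -13 → s = 5.0000
seg 4 [278.7°–360°] simple-harmonic, h=-5: θ=305.5° here. β=26.8, B=81.3. -5/2·(1 − cos(π·0.3296)) = -1.2250 → s = 3.7750
radial distance = base radius + s = 39 + 3.7750 = 42.7750

42.7750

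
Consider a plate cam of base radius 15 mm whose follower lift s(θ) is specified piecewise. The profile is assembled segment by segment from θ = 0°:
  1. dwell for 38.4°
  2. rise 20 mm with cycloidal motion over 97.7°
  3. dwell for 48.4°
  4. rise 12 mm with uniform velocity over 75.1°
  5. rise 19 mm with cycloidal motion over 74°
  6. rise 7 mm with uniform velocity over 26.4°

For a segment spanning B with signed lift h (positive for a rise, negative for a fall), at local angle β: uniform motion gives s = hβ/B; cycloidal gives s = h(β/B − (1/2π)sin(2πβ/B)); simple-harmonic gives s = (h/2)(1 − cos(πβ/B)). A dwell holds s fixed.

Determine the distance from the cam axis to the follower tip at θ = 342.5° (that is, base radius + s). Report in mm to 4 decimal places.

seg 1 [0°–38.4°] dwell: s stays 0.0000
seg 2 [38.4°–136.1°] cycloidal, h=20: full span → s += 20 → s = 20.0000
seg 3 [136.1°–184.5°] dwell: s stays 20.0000
seg 4 [184.5°–259.6°] uniform, h=12: full span → s += 12 → s = 32.0000
seg 5 [259.6°–333.6°] cycloidal, h=19: full span → s += 19 → s = 51.0000
seg 6 [333.6°–360°] uniform, h=7: θ=342.5° here. β=8.9, B=26.4. 7·8.9/26.4 = 2.3598 → s = 53.3598
radial distance = base radius + s = 15 + 53.3598 = 68.3598

68.3598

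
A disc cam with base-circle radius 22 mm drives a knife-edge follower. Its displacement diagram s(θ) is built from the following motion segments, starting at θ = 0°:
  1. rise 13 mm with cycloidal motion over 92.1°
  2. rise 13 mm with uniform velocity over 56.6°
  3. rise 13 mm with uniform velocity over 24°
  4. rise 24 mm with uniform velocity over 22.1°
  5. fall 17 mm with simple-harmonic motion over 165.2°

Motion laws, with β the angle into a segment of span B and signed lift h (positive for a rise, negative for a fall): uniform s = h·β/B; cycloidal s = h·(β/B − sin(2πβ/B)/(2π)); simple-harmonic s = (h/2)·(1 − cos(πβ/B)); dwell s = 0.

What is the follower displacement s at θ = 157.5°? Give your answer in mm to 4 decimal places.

seg 1 [0°–92.1°] cycloidal, h=13: full span → s += 13 → s = 13.0000
seg 2 [92.1°–148.7°] uniform, h=13: full span → s += 13 → s = 26.0000
seg 3 [148.7°–172.7°] uniform, h=13: θ=157.5° here. β=8.8, B=24. 13·8.8/24 = 4.7667 → s = 30.7667

30.7667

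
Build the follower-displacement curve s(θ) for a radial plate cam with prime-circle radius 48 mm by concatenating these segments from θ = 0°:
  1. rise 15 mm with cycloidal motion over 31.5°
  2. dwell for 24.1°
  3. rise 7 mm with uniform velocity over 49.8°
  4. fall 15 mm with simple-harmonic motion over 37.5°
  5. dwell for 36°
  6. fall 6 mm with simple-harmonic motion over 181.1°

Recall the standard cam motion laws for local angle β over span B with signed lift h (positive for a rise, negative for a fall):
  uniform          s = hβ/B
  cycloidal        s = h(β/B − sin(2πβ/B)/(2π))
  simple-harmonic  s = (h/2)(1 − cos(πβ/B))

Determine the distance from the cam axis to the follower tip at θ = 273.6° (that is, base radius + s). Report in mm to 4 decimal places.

seg 1 [0°–31.5°] cycloidal, h=15: full span → s += 15 → s = 15.0000
seg 2 [31.5°–55.6°] dwell: s stays 15.0000
seg 3 [55.6°–105.4°] uniform, h=7: full span → s += 7 → s = 22.0000
seg 4 [105.4°–142.9°] simple-harmonic, h=-15: full span → s += -15 → s = 7.0000
seg 5 [142.9°–178.9°] dwell: s stays 7.0000
seg 6 [178.9°–360°] simple-harmonic, h=-6: θ=273.6° here. β=94.7, B=181.1. -6/2·(1 − cos(π·0.5229)) = -3.2158 → s = 3.7842
radial distance = base radius + s = 48 + 3.7842 = 51.7842

51.7842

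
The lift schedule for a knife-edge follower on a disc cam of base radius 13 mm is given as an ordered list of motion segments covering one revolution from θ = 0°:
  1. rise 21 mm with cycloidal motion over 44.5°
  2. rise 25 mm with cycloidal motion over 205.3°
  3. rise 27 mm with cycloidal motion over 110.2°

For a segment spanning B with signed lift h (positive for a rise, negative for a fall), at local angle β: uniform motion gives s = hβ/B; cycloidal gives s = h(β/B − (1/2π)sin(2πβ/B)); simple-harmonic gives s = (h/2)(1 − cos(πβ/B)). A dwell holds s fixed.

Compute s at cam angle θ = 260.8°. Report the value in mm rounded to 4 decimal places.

seg 1 [0°–44.5°] cycloidal, h=21: full span → s += 21 → s = 21.0000
seg 2 [44.5°–249.8°] cycloidal, h=25: full span → s += 25 → s = 46.0000
seg 3 [249.8°–360°] cycloidal, h=27: θ=260.8° here. β=11, B=110.2. 27·(0.0998 − sin(2π·0.0998)/(2π)) = 0.1732 → s = 46.1732

46.1732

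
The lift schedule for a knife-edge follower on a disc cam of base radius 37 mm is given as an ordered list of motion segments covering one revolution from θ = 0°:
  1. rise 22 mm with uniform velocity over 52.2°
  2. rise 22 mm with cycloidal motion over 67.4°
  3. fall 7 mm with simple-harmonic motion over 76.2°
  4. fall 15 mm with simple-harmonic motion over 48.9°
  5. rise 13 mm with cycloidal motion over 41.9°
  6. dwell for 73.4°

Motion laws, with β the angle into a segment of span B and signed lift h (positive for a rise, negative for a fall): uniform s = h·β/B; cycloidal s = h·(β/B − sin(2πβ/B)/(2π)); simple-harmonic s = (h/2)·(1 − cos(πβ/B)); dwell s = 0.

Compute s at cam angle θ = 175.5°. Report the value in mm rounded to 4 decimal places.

seg 1 [0°–52.2°] uniform, h=22: full span → s += 22 → s = 22.0000
seg 2 [52.2°–119.6°] cycloidal, h=22: full span → s += 22 → s = 44.0000
seg 3 [119.6°–195.8°] simple-harmonic, h=-7: θ=175.5° here. β=55.9, B=76.2. -7/2·(1 − cos(π·0.7336)) = -5.8441 → s = 38.1559

38.1559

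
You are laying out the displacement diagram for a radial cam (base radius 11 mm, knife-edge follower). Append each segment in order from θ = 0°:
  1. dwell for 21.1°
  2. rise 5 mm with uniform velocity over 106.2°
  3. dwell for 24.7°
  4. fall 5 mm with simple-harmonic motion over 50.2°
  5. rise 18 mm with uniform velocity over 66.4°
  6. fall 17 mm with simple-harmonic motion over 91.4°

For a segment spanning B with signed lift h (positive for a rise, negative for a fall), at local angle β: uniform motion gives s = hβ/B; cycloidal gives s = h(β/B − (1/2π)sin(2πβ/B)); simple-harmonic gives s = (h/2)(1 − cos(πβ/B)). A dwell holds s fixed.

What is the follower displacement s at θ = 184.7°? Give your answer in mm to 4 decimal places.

seg 1 [0°–21.1°] dwell: s stays 0.0000
seg 2 [21.1°–127.3°] uniform, h=5: full span → s += 5 → s = 5.0000
seg 3 [127.3°–152°] dwell: s stays 5.0000
seg 4 [152°–202.2°] simple-harmonic, h=-5: θ=184.7° here. β=32.7, B=50.2. -5/2·(1 − cos(π·0.6514)) = -3.6447 → s = 1.3553

1.3553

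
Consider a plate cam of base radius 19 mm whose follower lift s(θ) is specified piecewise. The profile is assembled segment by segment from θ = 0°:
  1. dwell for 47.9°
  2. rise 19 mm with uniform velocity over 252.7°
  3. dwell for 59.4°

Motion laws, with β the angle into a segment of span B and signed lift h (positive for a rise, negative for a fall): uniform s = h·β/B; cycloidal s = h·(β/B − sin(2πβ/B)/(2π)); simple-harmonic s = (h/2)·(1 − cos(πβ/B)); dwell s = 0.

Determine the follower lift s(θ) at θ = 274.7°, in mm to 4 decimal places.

seg 1 [0°–47.9°] dwell: s stays 0.0000
seg 2 [47.9°–300.6°] uniform, h=19: θ=274.7° here. β=226.8, B=252.7. 19·226.8/252.7 = 17.0526 → s = 17.0526

17.0526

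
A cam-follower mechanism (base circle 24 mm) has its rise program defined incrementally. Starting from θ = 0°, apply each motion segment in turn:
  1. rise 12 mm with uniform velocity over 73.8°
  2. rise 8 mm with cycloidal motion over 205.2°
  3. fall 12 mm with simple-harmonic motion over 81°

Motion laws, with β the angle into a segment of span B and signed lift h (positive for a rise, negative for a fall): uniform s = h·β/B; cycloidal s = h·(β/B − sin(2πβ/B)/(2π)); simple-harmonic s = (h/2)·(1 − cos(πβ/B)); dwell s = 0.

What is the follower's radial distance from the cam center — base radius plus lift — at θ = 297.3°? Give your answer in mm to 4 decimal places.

seg 1 [0°–73.8°] uniform, h=12: full span → s += 12 → s = 12.0000
seg 2 [73.8°–279°] cycloidal, h=8: full span → s += 8 → s = 20.0000
seg 3 [279°–360°] simple-harmonic, h=-12: θ=297.3° here. β=18.3, B=81. -12/2·(1 − cos(π·0.2259)) = -1.4489 → s = 18.5511
radial distance = base radius + s = 24 + 18.5511 = 42.5511

42.5511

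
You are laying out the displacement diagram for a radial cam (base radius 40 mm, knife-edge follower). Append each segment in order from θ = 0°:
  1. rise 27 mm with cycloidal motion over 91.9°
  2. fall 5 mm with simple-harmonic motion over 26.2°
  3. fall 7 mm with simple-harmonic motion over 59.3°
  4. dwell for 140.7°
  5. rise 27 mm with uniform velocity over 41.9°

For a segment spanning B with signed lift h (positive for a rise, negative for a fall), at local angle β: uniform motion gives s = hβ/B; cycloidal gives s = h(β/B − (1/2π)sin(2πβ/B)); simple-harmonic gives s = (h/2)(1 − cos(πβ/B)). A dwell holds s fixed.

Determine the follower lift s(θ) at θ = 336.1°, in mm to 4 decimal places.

seg 1 [0°–91.9°] cycloidal, h=27: full span → s += 27 → s = 27.0000
seg 2 [91.9°–118.1°] simple-harmonic, h=-5: full span → s += -5 → s = 22.0000
seg 3 [118.1°–177.4°] simple-harmonic, h=-7: full span → s += -7 → s = 15.0000
seg 4 [177.4°–318.1°] dwell: s stays 15.0000
seg 5 [318.1°–360°] uniform, h=27: θ=336.1° here. β=18, B=41.9. 27·18/41.9 = 11.5990 → s = 26.5990

26.5990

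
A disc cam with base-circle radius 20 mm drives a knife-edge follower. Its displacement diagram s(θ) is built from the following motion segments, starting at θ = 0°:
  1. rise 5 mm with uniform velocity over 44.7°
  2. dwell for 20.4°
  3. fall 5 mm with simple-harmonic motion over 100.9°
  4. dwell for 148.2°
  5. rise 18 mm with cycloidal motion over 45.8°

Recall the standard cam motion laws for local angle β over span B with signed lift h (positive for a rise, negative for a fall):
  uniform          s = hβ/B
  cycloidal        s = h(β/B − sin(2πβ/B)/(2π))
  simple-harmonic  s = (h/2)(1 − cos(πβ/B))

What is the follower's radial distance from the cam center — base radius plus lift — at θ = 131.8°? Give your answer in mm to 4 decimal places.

seg 1 [0°–44.7°] uniform, h=5: full span → s += 5 → s = 5.0000
seg 2 [44.7°–65.1°] dwell: s stays 5.0000
seg 3 [65.1°–166°] simple-harmonic, h=-5: θ=131.8° here. β=66.7, B=100.9. -5/2·(1 − cos(π·0.6611)) = -3.7116 → s = 1.2884
radial distance = base radius + s = 20 + 1.2884 = 21.2884

21.2884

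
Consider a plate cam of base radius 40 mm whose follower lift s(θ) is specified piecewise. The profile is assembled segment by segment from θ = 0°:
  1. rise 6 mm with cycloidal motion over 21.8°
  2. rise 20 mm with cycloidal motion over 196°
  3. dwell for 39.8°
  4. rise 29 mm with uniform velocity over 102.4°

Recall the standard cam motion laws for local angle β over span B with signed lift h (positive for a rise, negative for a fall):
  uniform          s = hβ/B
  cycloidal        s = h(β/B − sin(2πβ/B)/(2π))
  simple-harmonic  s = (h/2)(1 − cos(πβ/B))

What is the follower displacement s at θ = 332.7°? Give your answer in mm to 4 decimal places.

seg 1 [0°–21.8°] cycloidal, h=6: full span → s += 6 → s = 6.0000
seg 2 [21.8°–217.8°] cycloidal, h=20: full span → s += 20 → s = 26.0000
seg 3 [217.8°–257.6°] dwell: s stays 26.0000
seg 4 [257.6°–360°] uniform, h=29: θ=332.7° here. β=75.1, B=102.4. 29·75.1/102.4 = 21.2686 → s = 47.2686

47.2686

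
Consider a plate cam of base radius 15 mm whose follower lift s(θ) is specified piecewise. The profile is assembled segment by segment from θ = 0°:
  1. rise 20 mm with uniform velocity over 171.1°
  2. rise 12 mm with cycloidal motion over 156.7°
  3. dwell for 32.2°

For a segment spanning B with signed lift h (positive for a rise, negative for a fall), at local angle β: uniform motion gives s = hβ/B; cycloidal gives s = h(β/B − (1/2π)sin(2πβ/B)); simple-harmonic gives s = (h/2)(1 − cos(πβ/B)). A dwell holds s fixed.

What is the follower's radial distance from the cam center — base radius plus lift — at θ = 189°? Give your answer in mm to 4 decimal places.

seg 1 [0°–171.1°] uniform, h=20: full span → s += 20 → s = 20.0000
seg 2 [171.1°–327.8°] cycloidal, h=12: θ=189° here. β=17.9, B=156.7. 12·(0.1142 − sin(2π·0.1142)/(2π)) = 0.1147 → s = 20.1147
radial distance = base radius + s = 15 + 20.1147 = 35.1147

35.1147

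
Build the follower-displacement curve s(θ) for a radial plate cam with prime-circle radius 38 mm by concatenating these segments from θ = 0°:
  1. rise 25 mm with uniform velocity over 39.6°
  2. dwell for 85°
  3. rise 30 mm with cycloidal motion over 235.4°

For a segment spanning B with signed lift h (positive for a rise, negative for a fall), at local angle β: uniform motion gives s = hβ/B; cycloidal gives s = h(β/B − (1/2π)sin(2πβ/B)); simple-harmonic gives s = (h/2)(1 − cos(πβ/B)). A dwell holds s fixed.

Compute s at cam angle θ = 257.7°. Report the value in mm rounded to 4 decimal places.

seg 1 [0°–39.6°] uniform, h=25: full span → s += 25 → s = 25.0000
seg 2 [39.6°–124.6°] dwell: s stays 25.0000
seg 3 [124.6°–360°] cycloidal, h=30: θ=257.7° here. β=133.1, B=235.4. 30·(0.5654 − sin(2π·0.5654)/(2π)) = 18.8704 → s = 43.8704

43.8704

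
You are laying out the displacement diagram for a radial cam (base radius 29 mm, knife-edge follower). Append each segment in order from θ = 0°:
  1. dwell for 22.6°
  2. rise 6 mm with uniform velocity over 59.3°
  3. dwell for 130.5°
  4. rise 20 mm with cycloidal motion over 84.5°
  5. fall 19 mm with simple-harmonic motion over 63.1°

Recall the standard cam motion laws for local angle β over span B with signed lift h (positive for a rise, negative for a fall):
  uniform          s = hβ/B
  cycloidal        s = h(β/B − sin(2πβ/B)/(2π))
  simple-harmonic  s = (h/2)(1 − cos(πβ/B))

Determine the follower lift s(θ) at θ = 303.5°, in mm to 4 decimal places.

seg 1 [0°–22.6°] dwell: s stays 0.0000
seg 2 [22.6°–81.9°] uniform, h=6: full span → s += 6 → s = 6.0000
seg 3 [81.9°–212.4°] dwell: s stays 6.0000
seg 4 [212.4°–296.9°] cycloidal, h=20: full span → s += 20 → s = 26.0000
seg 5 [296.9°–360°] simple-harmonic, h=-19: θ=303.5° here. β=6.6, B=63.1. -19/2·(1 − cos(π·0.1046)) = -0.5083 → s = 25.4917

25.4917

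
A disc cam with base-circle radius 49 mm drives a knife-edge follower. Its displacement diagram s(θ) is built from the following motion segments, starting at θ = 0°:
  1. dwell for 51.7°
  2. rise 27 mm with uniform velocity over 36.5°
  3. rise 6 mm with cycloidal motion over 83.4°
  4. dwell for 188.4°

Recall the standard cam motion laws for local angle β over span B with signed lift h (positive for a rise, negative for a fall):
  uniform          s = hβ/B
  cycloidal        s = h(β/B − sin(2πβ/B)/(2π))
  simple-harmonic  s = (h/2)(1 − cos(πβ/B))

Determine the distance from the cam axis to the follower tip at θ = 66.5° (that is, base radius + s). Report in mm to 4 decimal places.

seg 1 [0°–51.7°] dwell: s stays 0.0000
seg 2 [51.7°–88.2°] uniform, h=27: θ=66.5° here. β=14.8, B=36.5. 27·14.8/36.5 = 10.9479 → s = 10.9479
radial distance = base radius + s = 49 + 10.9479 = 59.9479

59.9479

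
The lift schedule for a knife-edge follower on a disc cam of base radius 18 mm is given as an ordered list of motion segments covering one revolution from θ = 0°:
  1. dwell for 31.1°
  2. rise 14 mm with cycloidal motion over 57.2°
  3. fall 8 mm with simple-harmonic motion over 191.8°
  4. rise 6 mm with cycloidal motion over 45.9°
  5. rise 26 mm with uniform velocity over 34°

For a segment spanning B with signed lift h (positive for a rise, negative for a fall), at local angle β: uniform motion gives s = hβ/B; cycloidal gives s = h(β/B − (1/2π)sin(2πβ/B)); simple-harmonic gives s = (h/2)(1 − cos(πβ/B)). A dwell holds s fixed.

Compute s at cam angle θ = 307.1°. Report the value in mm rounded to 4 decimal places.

seg 1 [0°–31.1°] dwell: s stays 0.0000
seg 2 [31.1°–88.3°] cycloidal, h=14: full span → s += 14 → s = 14.0000
seg 3 [88.3°–280.1°] simple-harmonic, h=-8: full span → s += -8 → s = 6.0000
seg 4 [280.1°–326°] cycloidal, h=6: θ=307.1° here. β=27, B=45.9. 6·(0.5882 − sin(2π·0.5882)/(2π)) = 4.0321 → s = 10.0321

10.0321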